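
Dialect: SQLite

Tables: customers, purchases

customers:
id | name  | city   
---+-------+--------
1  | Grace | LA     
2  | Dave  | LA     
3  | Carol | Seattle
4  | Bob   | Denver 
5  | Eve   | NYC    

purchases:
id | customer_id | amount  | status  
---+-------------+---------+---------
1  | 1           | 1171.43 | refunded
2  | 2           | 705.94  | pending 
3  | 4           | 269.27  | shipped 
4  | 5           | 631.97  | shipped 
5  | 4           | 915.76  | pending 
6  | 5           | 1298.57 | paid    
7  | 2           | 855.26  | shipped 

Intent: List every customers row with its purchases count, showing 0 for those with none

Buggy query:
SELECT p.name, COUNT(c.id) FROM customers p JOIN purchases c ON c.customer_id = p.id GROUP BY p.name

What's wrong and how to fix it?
Bug: INNER JOIN drops customers rows that have no matching purchases rows

Fix: Switch to LEFT JOIN to retain unmatched parent rows

Corrected query:
SELECT p.name, COUNT(c.id) FROM customers p LEFT JOIN purchases c ON c.customer_id = p.id GROUP BY p.name

Result:
name  | COUNT(c.id)
------+------------
Bob   | 2          
Carol | 0          
Dave  | 2          
Eve   | 2          
Grace | 1          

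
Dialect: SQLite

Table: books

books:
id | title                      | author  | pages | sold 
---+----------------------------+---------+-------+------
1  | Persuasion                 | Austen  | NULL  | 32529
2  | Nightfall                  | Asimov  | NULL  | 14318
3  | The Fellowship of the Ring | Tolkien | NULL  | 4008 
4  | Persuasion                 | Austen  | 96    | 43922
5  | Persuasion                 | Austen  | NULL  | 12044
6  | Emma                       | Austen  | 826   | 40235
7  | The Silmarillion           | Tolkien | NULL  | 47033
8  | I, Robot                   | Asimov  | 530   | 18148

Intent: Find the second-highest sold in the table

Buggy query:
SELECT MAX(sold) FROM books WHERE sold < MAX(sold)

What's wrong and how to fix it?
Bug: MAX(sold) on the right of the comparison is an aggregate-in-WHERE error

Fix: Compute the overall MAX in a subquery, then take MAX of rows below it

Corrected query:
SELECT MAX(sold) FROM books WHERE sold < (SELECT MAX(sold) FROM books)

Result:
MAX(sold)
---------
43922    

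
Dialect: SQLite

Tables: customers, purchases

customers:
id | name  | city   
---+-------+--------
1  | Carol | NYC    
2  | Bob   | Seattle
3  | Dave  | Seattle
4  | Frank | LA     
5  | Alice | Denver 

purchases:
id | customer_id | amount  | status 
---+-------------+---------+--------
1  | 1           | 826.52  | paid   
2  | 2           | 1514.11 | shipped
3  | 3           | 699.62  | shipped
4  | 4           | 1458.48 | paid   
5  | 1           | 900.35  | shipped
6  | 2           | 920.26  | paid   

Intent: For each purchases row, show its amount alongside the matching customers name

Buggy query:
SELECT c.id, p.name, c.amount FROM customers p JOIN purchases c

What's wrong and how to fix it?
Bug: Missing join condition: each purchases row is matched to all customers rows instead of just its own

Fix: Specify the join condition linking the foreign key to the parent id

Corrected query:
SELECT c.id, p.name, c.amount FROM customers p JOIN purchases c ON c.customer_id = p.id

Result:
id | name  | amount 
---+-------+--------
1  | Carol | 826.52 
2  | Bob   | 1514.11
3  | Dave  | 699.62 
4  | Frank | 1458.48
5  | Carol | 900.35 
6  | Bob   | 920.26 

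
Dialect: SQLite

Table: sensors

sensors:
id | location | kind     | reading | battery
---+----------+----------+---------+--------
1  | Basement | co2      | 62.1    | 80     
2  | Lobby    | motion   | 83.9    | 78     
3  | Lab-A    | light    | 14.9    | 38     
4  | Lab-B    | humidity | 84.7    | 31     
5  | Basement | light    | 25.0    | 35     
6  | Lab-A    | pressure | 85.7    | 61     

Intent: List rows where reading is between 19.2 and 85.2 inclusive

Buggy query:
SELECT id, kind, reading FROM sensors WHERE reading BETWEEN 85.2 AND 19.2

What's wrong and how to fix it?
Bug: BETWEEN expects the lower bound first; with 85.2 AND 19.2 the range is empty

Fix: Swap the bounds so the smaller value comes first

Corrected query:
SELECT id, kind, reading FROM sensors WHERE reading BETWEEN 19.2 AND 85.2

Result:
id | kind     | reading
---+----------+--------
1  | co2      | 62.1   
2  | motion   | 83.9   
4  | humidity | 84.7   
5  | light    | 25     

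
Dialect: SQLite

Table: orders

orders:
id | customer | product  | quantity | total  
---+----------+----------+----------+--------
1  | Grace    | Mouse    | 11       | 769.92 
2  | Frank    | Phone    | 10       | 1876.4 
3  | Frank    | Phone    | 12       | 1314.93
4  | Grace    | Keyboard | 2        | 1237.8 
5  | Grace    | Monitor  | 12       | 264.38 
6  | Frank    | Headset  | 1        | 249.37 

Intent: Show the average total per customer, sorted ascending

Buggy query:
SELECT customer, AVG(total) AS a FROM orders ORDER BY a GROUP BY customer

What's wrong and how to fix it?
Bug: ORDER BY appears before GROUP BY; SQL clause order requires GROUP BY first

Fix: Move ORDER BY to the end, after GROUP BY

Corrected query:
SELECT customer, AVG(total) AS a FROM orders GROUP BY customer ORDER BY a

Result:
customer | a         
---------+-----------
Grace    | 757.366667
Frank    | 1146.9    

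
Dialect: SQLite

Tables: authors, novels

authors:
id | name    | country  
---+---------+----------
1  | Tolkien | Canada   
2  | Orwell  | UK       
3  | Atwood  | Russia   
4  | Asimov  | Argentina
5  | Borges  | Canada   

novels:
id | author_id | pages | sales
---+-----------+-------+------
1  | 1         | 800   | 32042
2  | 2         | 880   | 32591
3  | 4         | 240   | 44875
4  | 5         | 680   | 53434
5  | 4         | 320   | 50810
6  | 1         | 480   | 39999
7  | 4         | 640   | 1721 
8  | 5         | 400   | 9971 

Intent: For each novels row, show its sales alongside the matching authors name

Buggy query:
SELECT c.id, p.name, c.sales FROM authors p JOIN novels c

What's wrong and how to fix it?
Bug: Missing join condition: each novels row is matched to all authors rows instead of just its own

Fix: Add ON c.author_id = p.id to the JOIN

Corrected query:
SELECT c.id, p.name, c.sales FROM authors p JOIN novels c ON c.author_id = p.id

Result:
id | name    | sales
---+---------+------
1  | Tolkien | 32042
2  | Orwell  | 32591
3  | Asimov  | 44875
4  | Borges  | 53434
5  | Asimov  | 50810
6  | Tolkien | 39999
7  | Asimov  | 1721 
8  | Borges  | 9971 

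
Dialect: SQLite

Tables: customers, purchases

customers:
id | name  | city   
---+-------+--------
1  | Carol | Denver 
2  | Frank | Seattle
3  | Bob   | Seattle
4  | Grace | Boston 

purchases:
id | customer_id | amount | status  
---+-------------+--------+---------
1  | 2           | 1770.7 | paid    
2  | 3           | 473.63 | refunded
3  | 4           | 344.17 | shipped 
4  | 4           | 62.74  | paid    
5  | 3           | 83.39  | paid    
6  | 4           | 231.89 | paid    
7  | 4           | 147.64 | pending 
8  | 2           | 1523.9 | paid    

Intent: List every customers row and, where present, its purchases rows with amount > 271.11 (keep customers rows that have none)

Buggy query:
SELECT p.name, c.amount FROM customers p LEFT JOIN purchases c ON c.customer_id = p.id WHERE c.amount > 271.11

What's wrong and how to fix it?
Bug: A WHERE condition on the right-hand table after LEFT JOIN drops unmatched parents

Fix: Move the right-table condition into the ON clause so unmatched parents are kept

Corrected query:
SELECT p.name, c.amount FROM customers p LEFT JOIN purchases c ON c.customer_id = p.id AND c.amount > 271.11

Result:
name  | amount
------+-------
Carol | NULL  
Frank | 1523.9
Frank | 1770.7
Bob   | 473.63
Grace | 344.17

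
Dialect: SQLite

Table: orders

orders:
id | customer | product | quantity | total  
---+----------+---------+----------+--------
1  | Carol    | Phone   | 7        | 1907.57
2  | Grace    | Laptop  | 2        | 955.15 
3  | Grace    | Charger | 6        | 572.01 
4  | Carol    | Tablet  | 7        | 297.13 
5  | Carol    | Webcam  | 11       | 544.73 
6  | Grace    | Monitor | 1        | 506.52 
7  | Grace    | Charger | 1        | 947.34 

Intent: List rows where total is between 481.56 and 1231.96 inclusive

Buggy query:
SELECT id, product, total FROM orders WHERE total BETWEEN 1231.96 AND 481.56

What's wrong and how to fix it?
Bug: BETWEEN expects the lower bound first; with 1231.96 AND 481.56 the range is empty

Fix: Swap the bounds so the smaller value comes first

Corrected query:
SELECT id, product, total FROM orders WHERE total BETWEEN 481.56 AND 1231.96

Result:
id | product | total 
---+---------+-------
2  | Laptop  | 955.15
3  | Charger | 572.01
5  | Webcam  | 544.73
6  | Monitor | 506.52
7  | Charger | 947.34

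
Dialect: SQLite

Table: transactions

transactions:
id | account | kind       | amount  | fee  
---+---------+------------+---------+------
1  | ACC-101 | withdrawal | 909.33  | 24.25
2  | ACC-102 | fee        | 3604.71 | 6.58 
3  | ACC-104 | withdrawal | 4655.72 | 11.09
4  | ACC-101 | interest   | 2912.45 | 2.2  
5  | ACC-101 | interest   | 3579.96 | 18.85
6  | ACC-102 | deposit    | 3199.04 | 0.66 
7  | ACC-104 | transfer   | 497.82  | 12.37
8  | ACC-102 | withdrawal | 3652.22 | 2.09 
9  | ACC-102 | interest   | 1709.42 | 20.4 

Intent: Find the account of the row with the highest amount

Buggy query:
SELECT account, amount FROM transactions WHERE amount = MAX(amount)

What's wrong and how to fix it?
Bug: WHERE is evaluated per row; an aggregate over the whole table isn't defined there

Fix: Use a subquery: WHERE amount = (SELECT MAX(amount) FROM transactions)

Corrected query:
SELECT account, amount FROM transactions WHERE amount = (SELECT MAX(amount) FROM transactions)

Result:
account | amount 
--------+--------
ACC-104 | 4655.72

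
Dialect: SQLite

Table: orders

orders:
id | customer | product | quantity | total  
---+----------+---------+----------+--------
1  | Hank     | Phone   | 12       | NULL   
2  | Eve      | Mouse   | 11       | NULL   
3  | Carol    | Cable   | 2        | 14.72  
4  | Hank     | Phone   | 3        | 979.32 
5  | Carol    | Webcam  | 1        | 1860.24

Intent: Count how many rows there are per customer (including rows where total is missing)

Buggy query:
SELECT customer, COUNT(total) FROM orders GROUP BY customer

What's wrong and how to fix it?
Bug: COUNT(column) counts non-NULL values only; rows with NULL total aren't counted

Fix: Use COUNT(*) to count all rows regardless of NULL

Corrected query:
SELECT customer, COUNT(*) FROM orders GROUP BY customer

Result:
customer | COUNT(*)
---------+---------
Carol    | 2       
Eve      | 1       
Hank     | 2       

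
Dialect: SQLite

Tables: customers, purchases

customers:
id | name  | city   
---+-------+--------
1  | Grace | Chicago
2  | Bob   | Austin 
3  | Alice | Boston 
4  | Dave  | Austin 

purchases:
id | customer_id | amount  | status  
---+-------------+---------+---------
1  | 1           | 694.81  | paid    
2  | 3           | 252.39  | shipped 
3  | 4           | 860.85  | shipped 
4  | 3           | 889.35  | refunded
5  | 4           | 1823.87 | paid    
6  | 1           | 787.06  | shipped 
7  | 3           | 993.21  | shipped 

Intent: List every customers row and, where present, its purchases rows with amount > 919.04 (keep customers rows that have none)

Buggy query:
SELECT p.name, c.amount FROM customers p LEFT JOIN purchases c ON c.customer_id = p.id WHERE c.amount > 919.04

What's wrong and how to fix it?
Bug: A WHERE condition on the right-hand table after LEFT JOIN drops unmatched parents

Fix: Move the right-table condition into the ON clause so unmatched parents are kept

Corrected query:
SELECT p.name, c.amount FROM customers p LEFT JOIN purchases c ON c.customer_id = p.id AND c.amount > 919.04

Result:
name  | amount 
------+--------
Grace | NULL   
Bob   | NULL   
Alice | 993.21 
Dave  | 1823.87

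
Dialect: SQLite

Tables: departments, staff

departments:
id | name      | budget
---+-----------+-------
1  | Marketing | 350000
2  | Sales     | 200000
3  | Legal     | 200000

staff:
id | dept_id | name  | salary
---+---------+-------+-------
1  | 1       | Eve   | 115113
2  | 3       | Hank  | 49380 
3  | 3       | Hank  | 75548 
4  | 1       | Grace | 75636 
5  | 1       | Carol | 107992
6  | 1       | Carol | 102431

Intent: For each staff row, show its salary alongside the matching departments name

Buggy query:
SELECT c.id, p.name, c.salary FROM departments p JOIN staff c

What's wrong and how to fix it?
Bug: Missing join condition: each staff row is matched to all departments rows instead of just its own

Fix: Specify the join condition linking the foreign key to the parent id

Corrected query:
SELECT c.id, p.name, c.salary FROM departments p JOIN staff c ON c.dept_id = p.id

Result:
id | name      | salary
---+-----------+-------
1  | Marketing | 115113
2  | Legal     | 49380 
3  | Legal     | 75548 
4  | Marketing | 75636 
5  | Marketing | 107992
6  | Marketing | 102431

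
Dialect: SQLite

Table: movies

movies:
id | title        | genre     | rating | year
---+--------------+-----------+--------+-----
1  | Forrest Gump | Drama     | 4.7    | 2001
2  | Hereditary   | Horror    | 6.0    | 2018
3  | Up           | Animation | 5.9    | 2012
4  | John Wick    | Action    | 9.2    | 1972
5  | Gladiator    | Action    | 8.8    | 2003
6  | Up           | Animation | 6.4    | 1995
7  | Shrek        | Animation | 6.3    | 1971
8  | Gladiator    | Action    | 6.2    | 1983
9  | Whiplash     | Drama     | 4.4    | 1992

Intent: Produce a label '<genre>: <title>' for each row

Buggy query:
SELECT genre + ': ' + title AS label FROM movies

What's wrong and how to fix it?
Bug: SQLite uses || for string concatenation; + coerces text to numbers (yielding 0)

Fix: Use the || operator for string concatenation

Corrected query:
SELECT genre || ': ' || title AS label FROM movies

Result:
label              
-------------------
Drama: Forrest Gump
Horror: Hereditary 
Animation: Up      
Action: John Wick  
Action: Gladiator  
Animation: Up      
Animation: Shrek   
Action: Gladiator  
Drama: Whiplash    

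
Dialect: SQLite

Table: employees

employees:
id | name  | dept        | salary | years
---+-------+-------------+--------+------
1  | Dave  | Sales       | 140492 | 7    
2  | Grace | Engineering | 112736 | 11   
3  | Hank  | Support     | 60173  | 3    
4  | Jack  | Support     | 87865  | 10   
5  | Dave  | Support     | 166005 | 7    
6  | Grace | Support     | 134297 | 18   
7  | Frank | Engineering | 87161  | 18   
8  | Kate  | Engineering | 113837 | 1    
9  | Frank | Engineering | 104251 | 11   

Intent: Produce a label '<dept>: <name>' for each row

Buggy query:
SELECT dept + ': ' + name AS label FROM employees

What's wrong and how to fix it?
Bug: '+' is numeric addition; on text columns SQLite converts them to 0 instead of concatenating

Fix: Replace + with || to concatenate text

Corrected query:
SELECT dept || ': ' || name AS label FROM employees

Result:
label             
------------------
Sales: Dave       
Engineering: Grace
Support: Hank     
Support: Jack     
Support: Dave     
Support: Grace    
Engineering: Frank
Engineering: Kate 
Engineering: Frank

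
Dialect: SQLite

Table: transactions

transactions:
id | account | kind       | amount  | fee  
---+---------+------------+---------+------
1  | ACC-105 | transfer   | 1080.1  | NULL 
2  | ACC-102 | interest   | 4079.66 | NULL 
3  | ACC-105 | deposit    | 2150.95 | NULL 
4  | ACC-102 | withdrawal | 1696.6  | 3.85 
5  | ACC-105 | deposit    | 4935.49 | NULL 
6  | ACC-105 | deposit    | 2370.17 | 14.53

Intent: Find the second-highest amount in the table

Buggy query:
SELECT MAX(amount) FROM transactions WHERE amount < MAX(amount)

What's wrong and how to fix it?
Bug: MAX(amount) on the right of the comparison is an aggregate-in-WHERE error

Fix: Put the inner MAX in a scalar subquery

Corrected query:
SELECT MAX(amount) FROM transactions WHERE amount < (SELECT MAX(amount) FROM transactions)

Result:
MAX(amount)
-----------
4079.66    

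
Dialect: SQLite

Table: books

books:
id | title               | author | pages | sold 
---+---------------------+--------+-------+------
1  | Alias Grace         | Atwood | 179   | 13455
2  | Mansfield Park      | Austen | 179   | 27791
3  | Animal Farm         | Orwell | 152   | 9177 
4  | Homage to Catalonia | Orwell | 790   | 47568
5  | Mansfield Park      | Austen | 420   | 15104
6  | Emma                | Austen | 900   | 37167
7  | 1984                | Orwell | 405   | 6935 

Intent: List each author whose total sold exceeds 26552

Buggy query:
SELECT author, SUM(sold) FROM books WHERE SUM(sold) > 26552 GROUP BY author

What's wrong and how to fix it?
Bug: SUM(sold) is an aggregate, but WHERE filters rows before aggregation

Fix: Move the aggregate condition to a HAVING clause

Corrected query:
SELECT author, SUM(sold) FROM books GROUP BY author HAVING SUM(sold) > 26552

Result:
author | SUM(sold)
-------+----------
Austen | 80062    
Orwell | 63680    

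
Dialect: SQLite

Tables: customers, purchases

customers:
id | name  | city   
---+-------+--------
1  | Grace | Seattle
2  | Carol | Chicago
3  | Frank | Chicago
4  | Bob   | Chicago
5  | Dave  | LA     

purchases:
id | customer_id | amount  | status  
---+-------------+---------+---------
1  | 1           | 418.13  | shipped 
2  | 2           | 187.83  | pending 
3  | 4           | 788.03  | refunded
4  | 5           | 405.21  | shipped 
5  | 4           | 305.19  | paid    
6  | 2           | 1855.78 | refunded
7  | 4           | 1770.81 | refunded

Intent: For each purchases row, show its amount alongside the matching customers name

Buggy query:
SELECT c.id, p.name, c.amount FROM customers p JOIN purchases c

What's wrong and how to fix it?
Bug: JOIN with no ON clause produces a cartesian product; every purchases row pairs with every customers row

Fix: Specify the join condition linking the foreign key to the parent id

Corrected query:
SELECT c.id, p.name, c.amount FROM customers p JOIN purchases c ON c.customer_id = p.id

Result:
id | name  | amount 
---+-------+--------
1  | Grace | 418.13 
2  | Carol | 187.83 
3  | Bob   | 788.03 
4  | Dave  | 405.21 
5  | Bob   | 305.19 
6  | Carol | 1855.78
7  | Bob   | 1770.81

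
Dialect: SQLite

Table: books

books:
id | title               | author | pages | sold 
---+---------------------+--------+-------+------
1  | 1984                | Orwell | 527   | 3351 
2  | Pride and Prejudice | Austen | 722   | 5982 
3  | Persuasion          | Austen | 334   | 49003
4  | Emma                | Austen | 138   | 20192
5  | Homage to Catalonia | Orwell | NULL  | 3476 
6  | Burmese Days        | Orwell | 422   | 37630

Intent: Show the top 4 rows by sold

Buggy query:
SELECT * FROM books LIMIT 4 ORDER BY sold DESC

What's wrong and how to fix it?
Bug: LIMIT must come after ORDER BY

Fix: Sort with ORDER BY, then apply LIMIT

Corrected query:
SELECT * FROM books ORDER BY sold DESC LIMIT 4

Result:
id | title               | author | pages | sold 
---+---------------------+--------+-------+------
3  | Persuasion          | Austen | 334   | 49003
6  | Burmese Days        | Orwell | 422   | 37630
4  | Emma                | Austen | 138   | 20192
2  | Pride and Prejudice | Austen | 722   | 5982 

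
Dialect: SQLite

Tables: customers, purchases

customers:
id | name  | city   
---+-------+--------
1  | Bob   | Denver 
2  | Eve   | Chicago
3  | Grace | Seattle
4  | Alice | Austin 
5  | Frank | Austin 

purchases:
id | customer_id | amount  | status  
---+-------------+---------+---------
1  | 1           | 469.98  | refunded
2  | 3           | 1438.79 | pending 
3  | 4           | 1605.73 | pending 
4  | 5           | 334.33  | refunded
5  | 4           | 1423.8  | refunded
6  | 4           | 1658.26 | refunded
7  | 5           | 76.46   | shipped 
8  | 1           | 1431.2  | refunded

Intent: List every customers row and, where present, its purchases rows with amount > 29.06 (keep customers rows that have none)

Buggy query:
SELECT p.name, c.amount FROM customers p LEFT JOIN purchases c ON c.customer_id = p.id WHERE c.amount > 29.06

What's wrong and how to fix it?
Bug: A WHERE condition on the right-hand table after LEFT JOIN drops unmatched parents

Fix: Put 'c.amount > 29.06' in the JOIN's ON clause instead of WHERE

Corrected query:
SELECT p.name, c.amount FROM customers p LEFT JOIN purchases c ON c.customer_id = p.id AND c.amount > 29.06

Result:
name  | amount 
------+--------
Bob   | 469.98 
Bob   | 1431.2 
Eve   | NULL   
Grace | 1438.79
Alice | 1423.8 
Alice | 1605.73
Alice | 1658.26
Frank | 76.46  
Frank | 334.33 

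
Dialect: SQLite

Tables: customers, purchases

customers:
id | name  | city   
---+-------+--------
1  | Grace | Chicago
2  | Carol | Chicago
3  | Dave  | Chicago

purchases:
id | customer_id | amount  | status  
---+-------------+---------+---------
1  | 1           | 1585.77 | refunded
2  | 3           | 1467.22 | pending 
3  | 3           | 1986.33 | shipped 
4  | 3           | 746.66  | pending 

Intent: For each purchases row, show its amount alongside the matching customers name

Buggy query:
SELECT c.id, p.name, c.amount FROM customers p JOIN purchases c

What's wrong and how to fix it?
Bug: Missing join condition: each purchases row is matched to all customers rows instead of just its own

Fix: Add ON c.customer_id = p.id to the JOIN

Corrected query:
SELECT c.id, p.name, c.amount FROM customers p JOIN purchases c ON c.customer_id = p.id

Result:
id | name  | amount 
---+-------+--------
1  | Grace | 1585.77
2  | Dave  | 1467.22
3  | Dave  | 1986.33
4  | Dave  | 746.66 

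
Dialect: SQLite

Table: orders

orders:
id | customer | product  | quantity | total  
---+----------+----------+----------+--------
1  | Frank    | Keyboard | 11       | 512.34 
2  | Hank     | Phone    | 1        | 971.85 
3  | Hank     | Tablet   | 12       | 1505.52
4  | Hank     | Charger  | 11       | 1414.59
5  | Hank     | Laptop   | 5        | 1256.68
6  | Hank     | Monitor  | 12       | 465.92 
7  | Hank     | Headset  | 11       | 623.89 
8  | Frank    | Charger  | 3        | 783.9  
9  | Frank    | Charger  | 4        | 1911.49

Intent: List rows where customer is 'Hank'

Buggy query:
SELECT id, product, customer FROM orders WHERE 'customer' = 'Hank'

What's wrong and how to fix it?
Bug: Single quotes denote string literals in SQL; the column name is being compared as a constant string

Fix: Reference the column as customer without single quotes

Corrected query:
SELECT id, product, customer FROM orders WHERE customer = 'Hank'

Result:
id | product | customer
---+---------+---------
2  | Phone   | Hank    
3  | Tablet  | Hank    
4  | Charger | Hank    
5  | Laptop  | Hank    
6  | Monitor | Hank    
7  | Headset | Hank    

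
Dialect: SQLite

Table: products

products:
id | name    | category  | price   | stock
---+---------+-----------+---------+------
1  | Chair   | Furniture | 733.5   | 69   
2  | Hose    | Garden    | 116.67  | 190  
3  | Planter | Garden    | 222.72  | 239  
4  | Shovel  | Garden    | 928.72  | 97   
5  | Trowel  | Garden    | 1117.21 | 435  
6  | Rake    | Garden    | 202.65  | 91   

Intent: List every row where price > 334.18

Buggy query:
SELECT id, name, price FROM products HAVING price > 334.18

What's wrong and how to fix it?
Bug: This is a non-aggregate query (no GROUP BY, no aggregates), so in SQLite the HAVING clause is invalid here; a row-level condition belongs in WHERE

Fix: Replace HAVING with WHERE since the condition applies to individual rows

Corrected query:
SELECT id, name, price FROM products WHERE price > 334.18

Result:
id | name   | price  
---+--------+--------
1  | Chair  | 733.5  
4  | Shovel | 928.72 
5  | Trowel | 1117.21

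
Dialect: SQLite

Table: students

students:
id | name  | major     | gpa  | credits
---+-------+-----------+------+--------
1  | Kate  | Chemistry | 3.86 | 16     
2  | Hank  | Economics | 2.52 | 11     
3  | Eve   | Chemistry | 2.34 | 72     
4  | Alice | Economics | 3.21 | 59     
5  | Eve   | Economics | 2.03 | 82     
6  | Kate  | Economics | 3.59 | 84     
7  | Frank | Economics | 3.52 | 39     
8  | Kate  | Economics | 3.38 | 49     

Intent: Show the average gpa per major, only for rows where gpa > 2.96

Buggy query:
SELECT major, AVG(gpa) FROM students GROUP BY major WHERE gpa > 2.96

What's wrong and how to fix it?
Bug: WHERE cannot follow GROUP BY

Fix: Move the WHERE clause before GROUP BY

Corrected query:
SELECT major, AVG(gpa) FROM students WHERE gpa > 2.96 GROUP BY major

Result:
major     | AVG(gpa)
----------+---------
Chemistry | 3.86    
Economics | 3.425   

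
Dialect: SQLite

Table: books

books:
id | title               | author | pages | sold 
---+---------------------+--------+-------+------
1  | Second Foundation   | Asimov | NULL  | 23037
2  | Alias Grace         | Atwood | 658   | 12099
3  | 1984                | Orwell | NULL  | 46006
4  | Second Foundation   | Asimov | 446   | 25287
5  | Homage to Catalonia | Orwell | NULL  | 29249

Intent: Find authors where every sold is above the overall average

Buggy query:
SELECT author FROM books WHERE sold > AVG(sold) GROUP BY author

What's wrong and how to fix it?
Bug: AVG() is an aggregate; it can't sit directly in WHERE

Fix: Use a subquery for AVG and a HAVING MIN(...) filter so the condition holds for every row in the group

Corrected query:
SELECT author FROM books GROUP BY author HAVING MIN(sold) > (SELECT AVG(sold) FROM books)

Result:
author
------
Orwell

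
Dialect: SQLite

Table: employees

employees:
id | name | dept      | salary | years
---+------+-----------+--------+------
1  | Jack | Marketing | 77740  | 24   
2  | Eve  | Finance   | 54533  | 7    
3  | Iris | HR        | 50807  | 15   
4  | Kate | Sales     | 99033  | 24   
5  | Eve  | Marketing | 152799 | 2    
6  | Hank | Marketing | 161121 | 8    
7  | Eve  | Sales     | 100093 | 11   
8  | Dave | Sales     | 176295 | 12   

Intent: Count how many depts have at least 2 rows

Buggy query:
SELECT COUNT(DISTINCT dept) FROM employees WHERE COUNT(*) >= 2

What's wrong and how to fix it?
Bug: WHERE filters individual rows, not groups, so a group-level COUNT is invalid there

Fix: Group first with HAVING COUNT(*) >= 2, then COUNT the resulting groups

Corrected query:
SELECT COUNT(*) FROM (SELECT dept FROM employees GROUP BY dept HAVING COUNT(*) >= 2)

Result:
COUNT(*)
--------
2       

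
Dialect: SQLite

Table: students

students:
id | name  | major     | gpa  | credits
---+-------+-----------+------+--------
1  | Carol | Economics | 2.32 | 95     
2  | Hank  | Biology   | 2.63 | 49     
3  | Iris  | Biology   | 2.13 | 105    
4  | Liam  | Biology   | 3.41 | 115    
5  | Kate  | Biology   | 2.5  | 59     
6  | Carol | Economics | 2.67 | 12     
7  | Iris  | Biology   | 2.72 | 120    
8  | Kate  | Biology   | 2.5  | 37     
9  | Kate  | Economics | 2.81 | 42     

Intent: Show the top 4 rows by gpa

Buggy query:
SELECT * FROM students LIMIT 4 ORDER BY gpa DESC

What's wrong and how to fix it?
Bug: ORDER BY cannot follow LIMIT; LIMIT is the final clause

Fix: Swap the clauses: ORDER BY first, then LIMIT

Corrected query:
SELECT * FROM students ORDER BY gpa DESC LIMIT 4

Result:
id | name  | major     | gpa  | credits
---+-------+-----------+------+--------
4  | Liam  | Biology   | 3.41 | 115    
9  | Kate  | Economics | 2.81 | 42     
7  | Iris  | Biology   | 2.72 | 120    
6  | Carol | Economics | 2.67 | 12     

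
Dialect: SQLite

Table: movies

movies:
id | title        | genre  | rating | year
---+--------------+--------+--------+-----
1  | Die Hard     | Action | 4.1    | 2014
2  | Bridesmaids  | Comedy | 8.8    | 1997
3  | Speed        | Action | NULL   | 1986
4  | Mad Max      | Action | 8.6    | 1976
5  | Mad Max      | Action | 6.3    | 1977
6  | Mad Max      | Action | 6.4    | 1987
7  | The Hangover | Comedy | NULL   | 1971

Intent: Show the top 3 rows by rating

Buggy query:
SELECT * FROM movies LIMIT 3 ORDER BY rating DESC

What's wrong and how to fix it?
Bug: LIMIT must come after ORDER BY

Fix: Swap the clauses: ORDER BY first, then LIMIT

Corrected query:
SELECT * FROM movies ORDER BY rating DESC LIMIT 3

Result:
id | title       | genre  | rating | year
---+-------------+--------+--------+-----
2  | Bridesmaids | Comedy | 8.8    | 1997
4  | Mad Max     | Action | 8.6    | 1976
6  | Mad Max     | Action | 6.4    | 1987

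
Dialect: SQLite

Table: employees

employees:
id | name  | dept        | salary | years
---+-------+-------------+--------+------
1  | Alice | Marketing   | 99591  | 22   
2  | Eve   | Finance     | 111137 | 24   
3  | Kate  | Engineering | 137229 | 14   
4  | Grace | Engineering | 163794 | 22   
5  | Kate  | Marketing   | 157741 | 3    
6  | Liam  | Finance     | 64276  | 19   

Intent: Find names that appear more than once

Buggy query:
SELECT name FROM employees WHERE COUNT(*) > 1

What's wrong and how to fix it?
Bug: COUNT(*) is an aggregate and cannot be used in WHERE

Fix: GROUP BY name, then filter groups with HAVING COUNT(*) > 1

Corrected query:
SELECT name FROM employees GROUP BY name HAVING COUNT(*) > 1

Result:
name
----
Kate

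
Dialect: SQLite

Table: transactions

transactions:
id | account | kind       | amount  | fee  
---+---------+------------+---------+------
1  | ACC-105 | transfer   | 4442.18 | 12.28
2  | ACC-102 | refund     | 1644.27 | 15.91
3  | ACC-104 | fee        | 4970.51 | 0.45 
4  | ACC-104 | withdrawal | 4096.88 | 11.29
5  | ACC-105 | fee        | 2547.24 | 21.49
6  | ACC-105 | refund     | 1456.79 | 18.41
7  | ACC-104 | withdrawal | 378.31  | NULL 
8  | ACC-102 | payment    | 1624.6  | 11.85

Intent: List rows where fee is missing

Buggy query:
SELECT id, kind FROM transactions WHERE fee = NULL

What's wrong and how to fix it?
Bug: Comparing to NULL with '=' never matches; NULL = NULL is unknown, not true

Fix: Use IS NULL to test for NULL

Corrected query:
SELECT id, kind FROM transactions WHERE fee IS NULL

Result:
id | kind      
---+-----------
7  | withdrawal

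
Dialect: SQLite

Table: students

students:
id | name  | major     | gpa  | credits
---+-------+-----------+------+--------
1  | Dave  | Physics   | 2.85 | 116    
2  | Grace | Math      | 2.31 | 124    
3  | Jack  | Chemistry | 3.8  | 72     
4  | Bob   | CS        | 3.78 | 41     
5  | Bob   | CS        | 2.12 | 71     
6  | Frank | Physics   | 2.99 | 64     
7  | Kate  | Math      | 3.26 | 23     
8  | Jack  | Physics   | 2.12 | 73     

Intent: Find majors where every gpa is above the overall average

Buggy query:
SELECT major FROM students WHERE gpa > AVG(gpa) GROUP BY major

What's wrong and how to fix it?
Bug: AVG() is an aggregate; it can't sit directly in WHERE

Fix: Use a subquery for AVG and a HAVING MIN(...) filter so the condition holds for every row in the group

Corrected query:
SELECT major FROM students GROUP BY major HAVING MIN(gpa) > (SELECT AVG(gpa) FROM students)

Result:
major    
---------
Chemistry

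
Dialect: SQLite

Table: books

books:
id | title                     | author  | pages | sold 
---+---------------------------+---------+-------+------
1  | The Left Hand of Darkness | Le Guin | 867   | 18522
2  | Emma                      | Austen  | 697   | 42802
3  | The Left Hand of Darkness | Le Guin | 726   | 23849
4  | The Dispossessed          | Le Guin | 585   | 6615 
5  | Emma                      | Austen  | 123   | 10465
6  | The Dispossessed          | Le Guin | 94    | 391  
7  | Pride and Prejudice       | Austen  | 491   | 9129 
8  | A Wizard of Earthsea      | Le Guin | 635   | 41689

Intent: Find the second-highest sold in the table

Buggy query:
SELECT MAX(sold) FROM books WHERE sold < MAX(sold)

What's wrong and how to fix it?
Bug: The inner MAX is an aggregate inside WHERE, which is not allowed

Fix: Compute the overall MAX in a subquery, then take MAX of rows below it

Corrected query:
SELECT MAX(sold) FROM books WHERE sold < (SELECT MAX(sold) FROM books)

Result:
MAX(sold)
---------
41689    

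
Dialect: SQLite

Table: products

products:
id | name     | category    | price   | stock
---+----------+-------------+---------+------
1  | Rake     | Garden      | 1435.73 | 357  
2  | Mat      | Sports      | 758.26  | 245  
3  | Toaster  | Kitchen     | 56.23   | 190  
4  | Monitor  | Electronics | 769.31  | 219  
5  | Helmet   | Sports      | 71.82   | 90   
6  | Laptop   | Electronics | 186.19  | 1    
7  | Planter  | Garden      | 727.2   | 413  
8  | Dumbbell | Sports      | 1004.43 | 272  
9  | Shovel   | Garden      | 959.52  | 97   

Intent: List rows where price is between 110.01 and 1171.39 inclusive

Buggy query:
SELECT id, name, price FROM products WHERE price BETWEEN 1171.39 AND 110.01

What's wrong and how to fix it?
Bug: The bounds are reversed; BETWEEN a AND b requires a <= b to match anything

Fix: Swap the bounds so the smaller value comes first

Corrected query:
SELECT id, name, price FROM products WHERE price BETWEEN 110.01 AND 1171.39

Result:
id | name     | price  
---+----------+--------
2  | Mat      | 758.26 
4  | Monitor  | 769.31 
6  | Laptop   | 186.19 
7  | Planter  | 727.2  
8  | Dumbbell | 1004.43
9  | Shovel   | 959.52 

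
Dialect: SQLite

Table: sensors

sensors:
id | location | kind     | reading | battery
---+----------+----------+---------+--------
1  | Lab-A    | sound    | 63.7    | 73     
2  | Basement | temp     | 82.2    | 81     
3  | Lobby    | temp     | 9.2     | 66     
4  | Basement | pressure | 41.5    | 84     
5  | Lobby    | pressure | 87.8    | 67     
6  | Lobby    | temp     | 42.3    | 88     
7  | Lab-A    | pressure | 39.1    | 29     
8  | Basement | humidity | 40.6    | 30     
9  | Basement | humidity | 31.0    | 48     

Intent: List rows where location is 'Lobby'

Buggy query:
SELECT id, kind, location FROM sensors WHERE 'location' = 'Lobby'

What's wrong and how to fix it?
Bug: 'location' in single quotes is a string literal, not the column; the comparison is literal-vs-literal and never true

Fix: Reference the column as location without single quotes

Corrected query:
SELECT id, kind, location FROM sensors WHERE location = 'Lobby'

Result:
id | kind     | location
---+----------+---------
3  | temp     | Lobby   
5  | pressure | Lobby   
6  | temp     | Lobby   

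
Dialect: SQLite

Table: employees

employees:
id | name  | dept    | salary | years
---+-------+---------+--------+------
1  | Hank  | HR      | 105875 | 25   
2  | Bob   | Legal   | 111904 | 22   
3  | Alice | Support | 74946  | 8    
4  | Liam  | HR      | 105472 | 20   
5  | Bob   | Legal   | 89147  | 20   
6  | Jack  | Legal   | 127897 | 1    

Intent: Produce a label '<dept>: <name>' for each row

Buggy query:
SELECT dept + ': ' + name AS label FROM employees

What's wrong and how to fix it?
Bug: '+' is numeric addition; on text columns SQLite converts them to 0 instead of concatenating

Fix: Replace + with || to concatenate text

Corrected query:
SELECT dept || ': ' || name AS label FROM employees

Result:
label         
--------------
HR: Hank      
Legal: Bob    
Support: Alice
HR: Liam      
Legal: Bob    
Legal: Jack   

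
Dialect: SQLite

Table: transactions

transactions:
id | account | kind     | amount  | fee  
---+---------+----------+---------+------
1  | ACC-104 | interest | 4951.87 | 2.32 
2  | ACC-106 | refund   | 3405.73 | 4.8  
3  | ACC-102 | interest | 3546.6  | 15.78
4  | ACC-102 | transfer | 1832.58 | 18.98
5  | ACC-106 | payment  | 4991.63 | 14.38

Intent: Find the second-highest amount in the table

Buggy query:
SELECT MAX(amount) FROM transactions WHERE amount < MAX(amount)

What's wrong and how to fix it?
Bug: The inner MAX is an aggregate inside WHERE, which is not allowed

Fix: Compute the overall MAX in a subquery, then take MAX of rows below it

Corrected query:
SELECT MAX(amount) FROM transactions WHERE amount < (SELECT MAX(amount) FROM transactions)

Result:
MAX(amount)
-----------
4951.87    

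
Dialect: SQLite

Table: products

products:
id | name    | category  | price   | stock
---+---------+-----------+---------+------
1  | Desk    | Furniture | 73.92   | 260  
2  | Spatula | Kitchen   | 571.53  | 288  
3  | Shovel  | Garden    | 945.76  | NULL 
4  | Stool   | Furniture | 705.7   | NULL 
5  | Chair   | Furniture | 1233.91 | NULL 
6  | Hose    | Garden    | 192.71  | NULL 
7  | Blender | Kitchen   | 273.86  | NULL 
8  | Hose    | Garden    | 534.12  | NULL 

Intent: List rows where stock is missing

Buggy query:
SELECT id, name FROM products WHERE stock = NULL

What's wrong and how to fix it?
Bug: Comparing to NULL with '=' never matches; NULL = NULL is unknown, not true

Fix: Replace '= NULL' with 'IS NULL'

Corrected query:
SELECT id, name FROM products WHERE stock IS NULL

Result:
id | name   
---+--------
3  | Shovel 
4  | Stool  
5  | Chair  
6  | Hose   
7  | Blender
8  | Hose   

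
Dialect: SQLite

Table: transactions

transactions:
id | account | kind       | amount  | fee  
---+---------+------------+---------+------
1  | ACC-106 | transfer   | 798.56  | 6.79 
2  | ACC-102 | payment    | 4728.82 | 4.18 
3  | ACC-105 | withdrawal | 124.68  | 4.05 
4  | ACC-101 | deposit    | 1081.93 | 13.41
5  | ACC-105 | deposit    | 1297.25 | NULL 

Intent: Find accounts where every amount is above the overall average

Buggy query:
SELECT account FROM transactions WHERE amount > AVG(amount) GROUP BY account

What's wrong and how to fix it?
Bug: AVG() is an aggregate; it can't sit directly in WHERE

Fix: Compute the overall average in a scalar subquery and compare each group's MIN against it in HAVING

Corrected query:
SELECT account FROM transactions GROUP BY account HAVING MIN(amount) > (SELECT AVG(amount) FROM transactions)

Result:
account
-------
ACC-102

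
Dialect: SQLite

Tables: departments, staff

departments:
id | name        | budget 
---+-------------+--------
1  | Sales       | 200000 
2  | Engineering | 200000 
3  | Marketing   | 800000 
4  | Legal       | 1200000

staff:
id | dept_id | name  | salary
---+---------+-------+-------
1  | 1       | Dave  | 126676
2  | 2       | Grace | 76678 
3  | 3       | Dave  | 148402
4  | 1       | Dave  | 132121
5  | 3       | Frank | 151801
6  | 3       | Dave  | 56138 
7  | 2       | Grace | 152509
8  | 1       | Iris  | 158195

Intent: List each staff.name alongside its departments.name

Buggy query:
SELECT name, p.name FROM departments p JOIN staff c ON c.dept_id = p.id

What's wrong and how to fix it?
Bug: Both tables have a 'name' column; the unqualified reference is ambiguous

Fix: Prefix ambiguous columns with the table alias

Corrected query:
SELECT c.name, p.name FROM departments p JOIN staff c ON c.dept_id = p.id

Result:
name  | name       
------+------------
Dave  | Sales      
Grace | Engineering
Dave  | Marketing  
Dave  | Sales      
Frank | Marketing  
Dave  | Marketing  
Grace | Engineering
Iris  | Sales      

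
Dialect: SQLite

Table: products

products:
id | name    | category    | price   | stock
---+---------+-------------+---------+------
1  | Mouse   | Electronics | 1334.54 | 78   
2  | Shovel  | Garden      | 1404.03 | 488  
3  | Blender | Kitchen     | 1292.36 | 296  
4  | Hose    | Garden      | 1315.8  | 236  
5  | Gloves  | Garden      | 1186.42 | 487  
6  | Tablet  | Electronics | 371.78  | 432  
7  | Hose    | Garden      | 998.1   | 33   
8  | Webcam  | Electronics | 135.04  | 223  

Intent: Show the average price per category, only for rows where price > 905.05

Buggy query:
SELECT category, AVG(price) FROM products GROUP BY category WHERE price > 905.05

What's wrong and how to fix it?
Bug: WHERE cannot follow GROUP BY

Fix: Place WHERE between FROM and GROUP BY

Corrected query:
SELECT category, AVG(price) FROM products WHERE price > 905.05 GROUP BY category

Result:
category    | AVG(price)
------------+-----------
Electronics | 1334.54   
Garden      | 1226.0875 
Kitchen     | 1292.36   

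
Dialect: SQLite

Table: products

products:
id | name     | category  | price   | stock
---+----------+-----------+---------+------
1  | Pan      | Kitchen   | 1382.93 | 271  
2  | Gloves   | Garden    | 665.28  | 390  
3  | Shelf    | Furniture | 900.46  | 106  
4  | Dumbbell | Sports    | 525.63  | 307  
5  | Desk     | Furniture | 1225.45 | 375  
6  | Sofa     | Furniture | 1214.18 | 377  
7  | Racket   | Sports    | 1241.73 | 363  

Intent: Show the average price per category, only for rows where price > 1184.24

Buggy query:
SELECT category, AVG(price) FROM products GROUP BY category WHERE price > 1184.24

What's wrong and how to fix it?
Bug: Row-level WHERE must come before GROUP BY in the clause order

Fix: Place WHERE between FROM and GROUP BY

Corrected query:
SELECT category, AVG(price) FROM products WHERE price > 1184.24 GROUP BY category

Result:
category  | AVG(price)
----------+-----------
Furniture | 1219.815  
Kitchen   | 1382.93   
Sports    | 1241.73   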